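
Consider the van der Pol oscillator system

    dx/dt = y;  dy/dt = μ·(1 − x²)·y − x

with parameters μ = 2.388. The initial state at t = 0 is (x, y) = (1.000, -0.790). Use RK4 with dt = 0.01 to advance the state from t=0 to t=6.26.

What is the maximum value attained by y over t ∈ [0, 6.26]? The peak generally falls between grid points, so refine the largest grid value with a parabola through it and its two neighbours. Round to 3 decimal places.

max y = 4.295

t=0.000: state=(1.000, -0.790)
step 1 (dt=0.01): k1=(-0.790, -1.000), k2=(-0.795, -1.011), k3=(-0.795, -1.011), k4=(-0.800, -1.022); state += dt/6·(k1+2k2+2k3+k4)
t=0.010: state=(0.992, -0.800)
t=0.020: state=(0.984, -0.810)
t=0.030: state=(0.976, -0.821)
continuing one RK4 step at a time; state shown every 25 steps (Δt=0.25):
t=0.250: state=(0.764, -1.135)
t=0.500: state=(0.403, -1.843)
t=0.750: state=(-0.223, -3.307)
t=1.000: state=(-1.216, -4.081)
t=1.250: state=(-1.902, -1.267)
t=1.500: state=(-2.018, 0.013)
t=1.750: state=(-1.979, 0.236)
t=2.000: state=(-1.913, 0.283)
t=2.250: state=(-1.839, 0.307)
t=2.500: state=(-1.759, 0.331)
t=2.750: state=(-1.673, 0.360)
t=3.000: state=(-1.578, 0.396)
t=3.250: state=(-1.474, 0.445)
t=3.500: state=(-1.354, 0.514)
t=3.750: state=(-1.214, 0.617)
t=4.000: state=(-1.040, 0.787)
t=4.250: state=(-0.809, 1.097)
t=4.500: state=(-0.465, 1.740)
t=4.750: state=(0.123, 3.112)
t=5.000: state=(1.094, 4.244)
t=5.250: state=(1.865, 1.577)
t=5.500: state=(2.021, 0.048)
t=5.750: state=(1.990, -0.225)
t=6.000: state=(1.925, -0.279)
t=6.250: state=(1.852, -0.304)
t=6.260: state=(1.849, -0.305)
largest grid value and its neighbours: y(4.960)=4.29312, y(4.970)=4.29469, y(4.980)=4.28731
parabola through these three points peaks at t≈4.967 with y≈4.29516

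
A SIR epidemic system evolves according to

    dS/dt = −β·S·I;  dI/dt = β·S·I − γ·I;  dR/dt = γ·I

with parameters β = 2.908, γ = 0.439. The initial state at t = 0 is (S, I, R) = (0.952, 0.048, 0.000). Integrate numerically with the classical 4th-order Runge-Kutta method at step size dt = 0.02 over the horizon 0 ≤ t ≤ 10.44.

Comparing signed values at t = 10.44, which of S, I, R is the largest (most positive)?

largest component: R

t=0.000: state=(0.952, 0.048, 0.000)
step 1 (dt=0.02): k1=(-0.133, 0.112, 0.021), k2=(-0.136, 0.114, 0.022), k3=(-0.136, 0.114, 0.022), k4=(-0.139, 0.117, 0.022); state += dt/6·(k1+2k2+2k3+k4)
t=0.020: state=(0.949, 0.050, 0.000)
t=0.040: state=(0.946, 0.053, 0.001)
t=0.060: state=(0.943, 0.055, 0.001)
continuing one RK4 step at a time; state shown every 25 steps (Δt=0.5):
t=0.500: state=(0.837, 0.143, 0.019)
t=1.000: state=(0.598, 0.332, 0.070)
t=1.500: state=(0.320, 0.516, 0.165)
t=2.000: state=(0.143, 0.571, 0.287)
t=2.500: state=(0.064, 0.528, 0.408)
t=3.000: state=(0.031, 0.453, 0.516)
t=3.500: state=(0.017, 0.376, 0.607)
t=4.000: state=(0.010, 0.308, 0.682)
t=4.500: state=(0.007, 0.250, 0.743)
t=5.000: state=(0.005, 0.203, 0.792)
t=5.500: state=(0.004, 0.164, 0.832)
t=6.000: state=(0.003, 0.132, 0.865)
t=6.500: state=(0.003, 0.107, 0.891)
t=7.000: state=(0.002, 0.086, 0.912)
t=7.500: state=(0.002, 0.069, 0.929)
t=8.000: state=(0.002, 0.056, 0.942)
t=8.500: state=(0.002, 0.045, 0.953)
t=9.000: state=(0.002, 0.036, 0.962)
t=9.500: state=(0.002, 0.029, 0.969)
t=10.000: state=(0.001, 0.023, 0.975)
t=10.440: state=(0.001, 0.019, 0.979)
compare at T: S=0.001, I=0.019, R=0.979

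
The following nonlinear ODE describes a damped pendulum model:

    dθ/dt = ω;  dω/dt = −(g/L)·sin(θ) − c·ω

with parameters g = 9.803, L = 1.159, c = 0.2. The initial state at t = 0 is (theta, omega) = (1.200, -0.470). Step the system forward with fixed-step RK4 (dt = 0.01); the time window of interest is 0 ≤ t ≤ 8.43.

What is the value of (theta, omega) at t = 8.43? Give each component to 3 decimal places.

(theta, omega) = (0.007, 1.446)

t=0.000: state=(1.200, -0.470)
step 1 (dt=0.01): k1=(-0.470, -7.789), k2=(-0.509, -7.774), k3=(-0.509, -7.774), k4=(-0.548, -7.758); state += dt/6·(k1+2k2+2k3+k4)
t=0.010: state=(1.195, -0.548)
t=0.020: state=(1.189, -0.625)
t=0.030: state=(1.182, -0.702)
continuing one RK4 step at a time; state shown every 50 steps (Δt=0.5):
t=0.500: state=(0.153, -3.131)
t=1.000: state=(-1.018, -0.873)
t=1.500: state=(-0.570, 2.403)
t=2.000: state=(0.697, 1.792)
t=2.500: state=(0.775, -1.461)
t=3.000: state=(-0.343, -2.228)
t=3.500: state=(-0.815, 0.558)
t=4.000: state=(0.027, 2.236)
t=4.500: state=(0.745, 0.204)
t=5.000: state=(0.216, -1.954)
t=5.500: state=(-0.607, -0.784)
t=6.000: state=(-0.378, 1.521)
t=6.500: state=(0.439, 1.166)
t=7.000: state=(0.466, -1.037)
t=7.500: state=(-0.266, -1.360)
t=8.000: state=(-0.493, 0.567)
t=8.430: state=(0.007, 1.446)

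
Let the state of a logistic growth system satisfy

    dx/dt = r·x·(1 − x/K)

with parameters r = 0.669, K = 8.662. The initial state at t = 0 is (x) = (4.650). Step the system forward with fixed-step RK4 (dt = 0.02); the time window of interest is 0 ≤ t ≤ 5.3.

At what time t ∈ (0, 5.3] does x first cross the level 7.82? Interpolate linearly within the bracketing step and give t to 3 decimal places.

t=0.000: state=(4.650)
step 1 (dt=0.02): k1=(1.441), k2=(1.440), k3=(1.440), k4=(1.439); state += dt/6·(k1+2k2+2k3+k4)
t=0.020: state=(4.679)
t=0.040: state=(4.708)
t=0.060: state=(4.736)
continuing one RK4 step at a time; state shown every 10 steps (Δt=0.2):
t=0.200: state=(4.936)
t=0.400: state=(5.217)
t=0.600: state=(5.491)
t=0.800: state=(5.755)
t=1.000: state=(6.007)
t=1.200: state=(6.247)
t=1.400: state=(6.473)
t=1.600: state=(6.685)
t=1.800: state=(6.881)
t=2.000: state=(7.063)
t=2.200: state=(7.230)
t=2.400: state=(7.383)
t=2.600: state=(7.522)
t=2.800: state=(7.648)
t=3.000: state=(7.762)
t=3.100: state=(7.815)
next step: t=3.120: state=(7.825) — x has crossed 7.82
linear interpolation between t=3.100 (7.81452) and t=3.120 (7.82470) → t≈3.111

t = 3.111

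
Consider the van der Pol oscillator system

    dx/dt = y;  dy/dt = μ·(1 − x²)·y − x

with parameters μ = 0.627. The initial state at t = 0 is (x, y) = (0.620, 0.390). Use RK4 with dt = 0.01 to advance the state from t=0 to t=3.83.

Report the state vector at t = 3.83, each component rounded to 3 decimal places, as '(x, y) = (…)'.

(x, y) = (-1.375, 0.327)

t=0.000: state=(0.620, 0.390)
step 1 (dt=0.01): k1=(0.390, -0.469), k2=(0.388, -0.473), k3=(0.388, -0.473), k4=(0.385, -0.476); state += dt/6·(k1+2k2+2k3+k4)
t=0.010: state=(0.624, 0.385)
t=0.020: state=(0.628, 0.380)
t=0.030: state=(0.631, 0.376)
continuing one RK4 step at a time; state shown every 20 steps (Δt=0.2):
t=0.200: state=(0.688, 0.283)
t=0.400: state=(0.732, 0.154)
t=0.600: state=(0.749, 0.011)
t=0.800: state=(0.736, -0.142)
t=1.000: state=(0.692, -0.299)
t=1.200: state=(0.616, -0.457)
t=1.400: state=(0.509, -0.616)
t=1.600: state=(0.370, -0.775)
t=1.800: state=(0.199, -0.930)
t=2.000: state=(-0.002, -1.074)
t=2.200: state=(-0.229, -1.192)
t=2.400: state=(-0.475, -1.256)
t=2.600: state=(-0.726, -1.236)
t=2.800: state=(-0.962, -1.108)
t=3.000: state=(-1.162, -0.879)
t=3.200: state=(-1.309, -0.582)
t=3.400: state=(-1.394, -0.267)
t=3.600: state=(-1.417, 0.029)
t=3.800: state=(-1.384, 0.291)
t=3.830: state=(-1.375, 0.327)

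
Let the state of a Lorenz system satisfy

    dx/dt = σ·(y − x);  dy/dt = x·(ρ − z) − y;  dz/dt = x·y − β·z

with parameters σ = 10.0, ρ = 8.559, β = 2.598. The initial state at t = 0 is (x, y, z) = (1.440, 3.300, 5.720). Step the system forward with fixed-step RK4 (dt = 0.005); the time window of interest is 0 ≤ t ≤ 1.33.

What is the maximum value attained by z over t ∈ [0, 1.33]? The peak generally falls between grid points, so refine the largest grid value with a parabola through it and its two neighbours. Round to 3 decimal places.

t=0.000: state=(1.440, 3.300, 5.720)
step 1 (dt=0.005): k1=(18.600, 0.788, -10.109), k2=(18.155, 0.956, -9.887), k3=(18.170, 0.951, -9.891), k4=(17.739, 1.117, -9.673); state += dt/6·(k1+2k2+2k3+k4)
t=0.005: state=(1.531, 3.305, 5.671)
t=0.010: state=(1.617, 3.311, 5.623)
t=0.015: state=(1.700, 3.319, 5.578)
continuing one RK4 step at a time; state shown every 10 steps (Δt=0.05):
t=0.050: state=(2.192, 3.416, 5.314)
t=0.100: state=(2.721, 3.657, 5.077)
t=0.150: state=(3.157, 3.987, 4.987)
t=0.200: state=(3.565, 4.376, 5.040)
t=0.250: state=(3.973, 4.793, 5.238)
t=0.300: state=(4.384, 5.203, 5.582)
t=0.350: state=(4.785, 5.562, 6.064)
t=0.400: state=(5.151, 5.825, 6.657)
t=0.450: state=(5.447, 5.947, 7.315)
t=0.500: state=(5.640, 5.903, 7.971)
t=0.550: state=(5.704, 5.695, 8.548)
t=0.600: state=(5.632, 5.356, 8.979)
t=0.650: state=(5.437, 4.944, 9.224)
t=0.700: state=(5.152, 4.520, 9.274)
t=0.750: state=(4.820, 4.137, 9.155)
t=0.800: state=(4.482, 3.827, 8.905)
t=0.850: state=(4.173, 3.601, 8.571)
t=0.900: state=(3.915, 3.460, 8.194)
t=0.950: state=(3.720, 3.395, 7.807)
t=1.000: state=(3.590, 3.397, 7.436)
t=1.050: state=(3.525, 3.455, 7.100)
t=1.100: state=(3.519, 3.563, 6.813)
t=1.150: state=(3.567, 3.711, 6.587)
t=1.200: state=(3.661, 3.893, 6.428)
t=1.250: state=(3.796, 4.099, 6.343)
t=1.300: state=(3.962, 4.320, 6.337)
t=1.330: state=(4.073, 4.454, 6.370)
largest grid value and its neighbours: z(0.685)=9.27848, z(0.690)=9.27885, z(0.695)=9.27743
parabola through these three points peaks at t≈0.689 with z≈9.27893

max z = 9.279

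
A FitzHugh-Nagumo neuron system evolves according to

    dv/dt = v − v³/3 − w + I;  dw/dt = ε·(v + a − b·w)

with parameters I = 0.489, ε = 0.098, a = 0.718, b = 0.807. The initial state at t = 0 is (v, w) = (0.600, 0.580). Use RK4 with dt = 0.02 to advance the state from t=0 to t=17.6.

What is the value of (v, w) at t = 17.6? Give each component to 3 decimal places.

t=0.000: state=(0.600, 0.580)
step 1 (dt=0.02): k1=(0.437, 0.083), k2=(0.439, 0.084), k3=(0.439, 0.084), k4=(0.441, 0.084); state += dt/6·(k1+2k2+2k3+k4)
t=0.020: state=(0.609, 0.582)
t=0.040: state=(0.618, 0.583)
t=0.060: state=(0.627, 0.585)
continuing one RK4 step at a time; state shown every 50 steps (Δt=1):
t=1.000: state=(1.086, 0.683)
t=2.000: state=(1.402, 0.819)
t=3.000: state=(1.446, 0.960)
t=4.000: state=(1.378, 1.088)
t=5.000: state=(1.270, 1.198)
t=6.000: state=(1.135, 1.288)
t=7.000: state=(0.961, 1.356)
t=8.000: state=(0.708, 1.400)
t=9.000: state=(0.242, 1.409)
t=10.000: state=(-0.858, 1.347)
t=11.000: state=(-1.888, 1.171)
t=12.000: state=(-1.951, 0.966)
t=13.000: state=(-1.889, 0.779)
t=14.000: state=(-1.821, 0.613)
t=15.000: state=(-1.754, 0.466)
t=16.000: state=(-1.687, 0.336)
t=17.000: state=(-1.621, 0.222)
t=17.600: state=(-1.582, 0.161)

(v, w) = (-1.582, 0.161)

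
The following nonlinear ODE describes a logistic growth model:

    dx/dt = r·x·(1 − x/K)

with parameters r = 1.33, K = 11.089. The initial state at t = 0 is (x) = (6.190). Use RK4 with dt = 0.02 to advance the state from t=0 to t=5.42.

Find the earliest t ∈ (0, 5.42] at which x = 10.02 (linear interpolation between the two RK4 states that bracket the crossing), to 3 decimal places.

t = 1.507

t=0.000: state=(6.190)
step 1 (dt=0.02): k1=(3.637), k2=(3.631), k3=(3.631), k4=(3.625); state += dt/6·(k1+2k2+2k3+k4)
t=0.020: state=(6.263)
t=0.040: state=(6.335)
t=0.060: state=(6.407)
continuing one RK4 step at a time; state shown every 10 steps (Δt=0.2):
t=0.200: state=(6.902)
t=0.400: state=(7.570)
t=0.600: state=(8.176)
t=0.800: state=(8.710)
t=1.000: state=(9.170)
t=1.200: state=(9.556)
t=1.400: state=(9.875)
t=1.500: state=(10.011)
next step: t=1.520: state=(10.037) — x has crossed 10.02
linear interpolation between t=1.500 (10.01132) and t=1.520 (10.03692) → t≈1.507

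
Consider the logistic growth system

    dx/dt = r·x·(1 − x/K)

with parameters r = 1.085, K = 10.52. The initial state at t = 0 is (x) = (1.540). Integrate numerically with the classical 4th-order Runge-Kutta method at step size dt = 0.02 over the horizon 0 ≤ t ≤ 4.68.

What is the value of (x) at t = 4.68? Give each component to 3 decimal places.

(x) = (10.151)

t=0.000: state=(1.540)
step 1 (dt=0.02): k1=(1.426), k2=(1.437), k3=(1.437), k4=(1.448); state += dt/6·(k1+2k2+2k3+k4)
t=0.020: state=(1.569)
t=0.040: state=(1.598)
t=0.060: state=(1.628)
continuing one RK4 step at a time; state shown every 10 steps (Δt=0.2):
t=0.200: state=(1.848)
t=0.400: state=(2.202)
t=0.600: state=(2.603)
t=0.800: state=(3.051)
t=1.000: state=(3.542)
t=1.200: state=(4.068)
t=1.400: state=(4.621)
t=1.600: state=(5.188)
t=1.800: state=(5.758)
t=2.000: state=(6.315)
t=2.200: state=(6.849)
t=2.400: state=(7.350)
t=2.600: state=(7.809)
t=2.800: state=(8.222)
t=3.000: state=(8.588)
t=3.200: state=(8.907)
t=3.400: state=(9.182)
t=3.600: state=(9.415)
t=3.800: state=(9.612)
t=4.000: state=(9.777)
t=4.200: state=(9.913)
t=4.400: state=(10.026)
t=4.600: state=(10.119)
t=4.680: state=(10.151)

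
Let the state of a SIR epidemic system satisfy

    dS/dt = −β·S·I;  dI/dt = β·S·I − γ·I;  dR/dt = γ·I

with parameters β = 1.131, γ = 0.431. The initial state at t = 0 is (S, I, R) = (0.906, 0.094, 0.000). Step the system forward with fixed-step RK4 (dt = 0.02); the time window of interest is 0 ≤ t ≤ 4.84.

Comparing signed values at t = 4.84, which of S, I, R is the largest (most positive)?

largest component: R

t=0.000: state=(0.906, 0.094, 0.000)
step 1 (dt=0.02): k1=(-0.096, 0.056, 0.041), k2=(-0.097, 0.056, 0.041), k3=(-0.097, 0.056, 0.041), k4=(-0.097, 0.056, 0.041); state += dt/6·(k1+2k2+2k3+k4)
t=0.020: state=(0.904, 0.095, 0.001)
t=0.040: state=(0.902, 0.096, 0.002)
t=0.060: state=(0.900, 0.097, 0.002)
continuing one RK4 step at a time; state shown every 10 steps (Δt=0.2):
t=0.200: state=(0.886, 0.106, 0.009)
t=0.400: state=(0.864, 0.118, 0.018)
t=0.600: state=(0.840, 0.131, 0.029)
t=0.800: state=(0.814, 0.145, 0.041)
t=1.000: state=(0.786, 0.160, 0.054)
t=1.200: state=(0.757, 0.175, 0.068)
t=1.400: state=(0.727, 0.189, 0.084)
t=1.600: state=(0.695, 0.204, 0.101)
t=1.800: state=(0.662, 0.218, 0.119)
t=2.000: state=(0.630, 0.232, 0.139)
t=2.200: state=(0.597, 0.244, 0.159)
t=2.400: state=(0.564, 0.255, 0.181)
t=2.600: state=(0.532, 0.265, 0.203)
t=2.800: state=(0.500, 0.273, 0.226)
t=3.000: state=(0.470, 0.280, 0.250)
t=3.200: state=(0.441, 0.285, 0.275)
t=3.400: state=(0.413, 0.288, 0.299)
t=3.600: state=(0.387, 0.289, 0.324)
t=3.800: state=(0.363, 0.288, 0.349)
t=4.000: state=(0.340, 0.286, 0.374)
t=4.200: state=(0.318, 0.283, 0.398)
t=4.400: state=(0.299, 0.279, 0.423)
t=4.600: state=(0.281, 0.273, 0.446)
t=4.800: state=(0.264, 0.266, 0.470)
t=4.840: state=(0.261, 0.265, 0.474)
compare at T: S=0.261, I=0.265, R=0.474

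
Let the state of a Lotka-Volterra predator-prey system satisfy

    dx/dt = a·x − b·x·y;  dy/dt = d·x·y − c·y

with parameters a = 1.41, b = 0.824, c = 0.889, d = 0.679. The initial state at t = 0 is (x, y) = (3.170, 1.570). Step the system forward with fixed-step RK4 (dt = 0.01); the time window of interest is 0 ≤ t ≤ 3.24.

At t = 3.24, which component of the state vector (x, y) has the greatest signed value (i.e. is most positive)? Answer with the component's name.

largest component: y

t=0.000: state=(3.170, 1.570)
step 1 (dt=0.01): k1=(0.369, 1.984), k2=(0.343, 1.998), k3=(0.343, 1.998), k4=(0.317, 2.013); state += dt/6·(k1+2k2+2k3+k4)
t=0.010: state=(3.173, 1.590)
t=0.020: state=(3.176, 1.610)
t=0.030: state=(3.179, 1.631)
continuing one RK4 step at a time; state shown every 20 steps (Δt=0.2):
t=0.200: state=(3.131, 2.021)
t=0.400: state=(2.850, 2.546)
t=0.600: state=(2.381, 3.045)
t=0.800: state=(1.851, 3.397)
t=1.000: state=(1.382, 3.538)
t=1.200: state=(1.025, 3.483)
t=1.400: state=(0.776, 3.291)
t=1.600: state=(0.611, 3.025)
t=1.800: state=(0.504, 2.730)
t=2.000: state=(0.437, 2.435)
t=2.200: state=(0.397, 2.157)
t=2.400: state=(0.377, 1.902)
t=2.600: state=(0.372, 1.675)
t=2.800: state=(0.381, 1.476)
t=3.000: state=(0.402, 1.303)
t=3.200: state=(0.435, 1.154)
t=3.240: state=(0.443, 1.127)
compare at T: x=0.443, y=1.127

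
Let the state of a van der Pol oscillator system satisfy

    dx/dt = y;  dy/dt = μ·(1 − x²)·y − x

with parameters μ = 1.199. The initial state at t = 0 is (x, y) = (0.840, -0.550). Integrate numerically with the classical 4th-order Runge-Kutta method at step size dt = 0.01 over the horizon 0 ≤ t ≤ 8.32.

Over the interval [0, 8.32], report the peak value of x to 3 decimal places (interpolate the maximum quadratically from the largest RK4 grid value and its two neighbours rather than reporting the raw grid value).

max x = 2.008

t=0.000: state=(0.840, -0.550)
step 1 (dt=0.01): k1=(-0.550, -1.034), k2=(-0.555, -1.036), k3=(-0.555, -1.036), k4=(-0.560, -1.038); state += dt/6·(k1+2k2+2k3+k4)
t=0.010: state=(0.834, -0.560)
t=0.020: state=(0.829, -0.571)
t=0.030: state=(0.823, -0.581)
continuing one RK4 step at a time; state shown every 50 steps (Δt=0.5):
t=0.500: state=(0.420, -1.174)
t=1.000: state=(-0.397, -2.126)
t=1.500: state=(-1.478, -1.678)
t=2.000: state=(-1.851, -0.014)
t=2.500: state=(-1.702, 0.501)
t=3.000: state=(-1.389, 0.753)
t=3.500: state=(-0.927, 1.142)
t=4.000: state=(-0.164, 2.031)
t=4.500: state=(1.130, 2.781)
t=5.000: state=(1.970, 0.481)
t=5.500: state=(1.933, -0.387)
t=6.000: state=(1.680, -0.605)
t=6.500: state=(1.327, -0.824)
t=7.000: state=(0.820, -1.264)
t=7.500: state=(-0.036, -2.288)
t=8.000: state=(-1.383, -2.497)
t=8.320: state=(-1.918, -0.832)
largest grid value and its neighbours: x(5.160)=2.00780, x(5.170)=2.00799, x(5.180)=2.00797
parabola through these three points peaks at t≈5.174 with x≈2.00801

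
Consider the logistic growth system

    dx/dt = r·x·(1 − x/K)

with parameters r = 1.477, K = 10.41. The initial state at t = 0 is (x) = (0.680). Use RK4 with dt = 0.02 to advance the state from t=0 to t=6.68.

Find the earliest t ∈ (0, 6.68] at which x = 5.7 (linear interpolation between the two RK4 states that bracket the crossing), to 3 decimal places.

t = 1.931

t=0.000: state=(0.680)
step 1 (dt=0.02): k1=(0.939), k2=(0.951), k3=(0.951), k4=(0.963); state += dt/6·(k1+2k2+2k3+k4)
t=0.020: state=(0.699)
t=0.040: state=(0.719)
t=0.060: state=(0.739)
continuing one RK4 step at a time; state shown every 25 steps (Δt=0.5):
t=0.500: state=(1.328)
t=1.000: state=(2.440)
t=1.500: state=(4.065)
t=1.920: state=(5.659)
next step: t=1.940: state=(5.735) — x has crossed 5.7
linear interpolation between t=1.920 (5.65918) and t=1.940 (5.73537) → t≈1.931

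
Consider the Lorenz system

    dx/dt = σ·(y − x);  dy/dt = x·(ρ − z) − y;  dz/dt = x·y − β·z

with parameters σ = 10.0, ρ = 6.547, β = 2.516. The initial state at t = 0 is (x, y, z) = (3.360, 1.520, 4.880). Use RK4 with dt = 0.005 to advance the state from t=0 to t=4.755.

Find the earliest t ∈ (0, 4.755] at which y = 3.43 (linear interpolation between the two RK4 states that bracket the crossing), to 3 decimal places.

t=0.000: state=(3.360, 1.520, 4.880)
step 1 (dt=0.005): k1=(-18.400, 4.081, -7.171), k2=(-17.838, 4.054, -7.162), k3=(-17.853, 4.056, -7.160), k4=(-17.305, 4.029, -7.150); state += dt/6·(k1+2k2+2k3+k4)
t=0.005: state=(3.271, 1.540, 4.844)
t=0.010: state=(3.187, 1.560, 4.809)
t=0.015: state=(3.108, 1.580, 4.773)
continuing one RK4 step at a time; state shown every 40 steps (Δt=0.2):
t=0.200: state=(2.192, 2.268, 3.678)
t=0.400: state=(2.792, 3.253, 3.301)
t=0.430: state=(2.935, 3.430, 3.337)
next step: t=0.435: state=(2.960, 3.460, 3.346) — y has crossed 3.43
linear interpolation between t=0.430 (3.42978) and t=0.435 (3.45980) → t≈0.430

t = 0.430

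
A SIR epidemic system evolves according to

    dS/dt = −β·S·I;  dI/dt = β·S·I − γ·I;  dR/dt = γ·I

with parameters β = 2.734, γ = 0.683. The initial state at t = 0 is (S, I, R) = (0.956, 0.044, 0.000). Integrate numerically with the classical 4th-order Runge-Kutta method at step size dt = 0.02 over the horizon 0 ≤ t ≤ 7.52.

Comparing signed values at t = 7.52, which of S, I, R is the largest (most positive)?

largest component: R

t=0.000: state=(0.956, 0.044, 0.000)
step 1 (dt=0.02): k1=(-0.115, 0.085, 0.030), k2=(-0.117, 0.086, 0.031), k3=(-0.117, 0.086, 0.031), k4=(-0.119, 0.088, 0.031); state += dt/6·(k1+2k2+2k3+k4)
t=0.020: state=(0.954, 0.046, 0.001)
t=0.040: state=(0.951, 0.048, 0.001)
t=0.060: state=(0.949, 0.049, 0.002)
continuing one RK4 step at a time; state shown every 25 steps (Δt=0.5):
t=0.500: state=(0.866, 0.110, 0.025)
t=1.000: state=(0.691, 0.228, 0.081)
t=1.500: state=(0.462, 0.356, 0.182)
t=2.000: state=(0.270, 0.414, 0.316)
t=2.500: state=(0.155, 0.390, 0.455)
t=3.000: state=(0.094, 0.327, 0.578)
t=3.500: state=(0.063, 0.259, 0.678)
t=4.000: state=(0.046, 0.198, 0.756)
t=4.500: state=(0.037, 0.149, 0.815)
t=5.000: state=(0.031, 0.111, 0.859)
t=5.500: state=(0.027, 0.082, 0.891)
t=6.000: state=(0.025, 0.060, 0.915)
t=6.500: state=(0.023, 0.044, 0.933)
t=7.000: state=(0.022, 0.032, 0.946)
t=7.500: state=(0.021, 0.024, 0.955)
t=7.520: state=(0.021, 0.023, 0.956)
compare at T: S=0.021, I=0.023, R=0.956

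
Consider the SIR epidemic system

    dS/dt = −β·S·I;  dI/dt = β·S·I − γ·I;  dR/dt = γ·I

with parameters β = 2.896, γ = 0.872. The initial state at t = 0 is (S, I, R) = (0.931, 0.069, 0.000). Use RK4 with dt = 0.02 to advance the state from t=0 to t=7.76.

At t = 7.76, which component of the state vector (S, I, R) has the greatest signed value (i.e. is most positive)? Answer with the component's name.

t=0.000: state=(0.931, 0.069, 0.000)
step 1 (dt=0.02): k1=(-0.186, 0.126, 0.060), k2=(-0.189, 0.128, 0.061), k3=(-0.189, 0.128, 0.061), k4=(-0.192, 0.130, 0.062); state += dt/6·(k1+2k2+2k3+k4)
t=0.020: state=(0.927, 0.072, 0.001)
t=0.040: state=(0.923, 0.074, 0.002)
t=0.060: state=(0.919, 0.077, 0.004)
continuing one RK4 step at a time; state shown every 25 steps (Δt=0.5):
t=0.500: state=(0.795, 0.157, 0.048)
t=1.000: state=(0.580, 0.277, 0.142)
t=1.500: state=(0.364, 0.353, 0.283)
t=2.000: state=(0.218, 0.345, 0.438)
t=2.500: state=(0.137, 0.287, 0.576)
t=3.000: state=(0.095, 0.219, 0.686)
t=3.500: state=(0.073, 0.159, 0.768)
t=4.000: state=(0.060, 0.113, 0.827)
t=4.500: state=(0.052, 0.079, 0.869)
t=5.000: state=(0.047, 0.055, 0.898)
t=5.500: state=(0.044, 0.038, 0.918)
t=6.000: state=(0.042, 0.026, 0.932)
t=6.500: state=(0.041, 0.018, 0.941)
t=7.000: state=(0.040, 0.012, 0.948)
t=7.500: state=(0.039, 0.008, 0.952)
t=7.760: state=(0.039, 0.007, 0.954)
compare at T: S=0.039, I=0.007, R=0.954

largest component: R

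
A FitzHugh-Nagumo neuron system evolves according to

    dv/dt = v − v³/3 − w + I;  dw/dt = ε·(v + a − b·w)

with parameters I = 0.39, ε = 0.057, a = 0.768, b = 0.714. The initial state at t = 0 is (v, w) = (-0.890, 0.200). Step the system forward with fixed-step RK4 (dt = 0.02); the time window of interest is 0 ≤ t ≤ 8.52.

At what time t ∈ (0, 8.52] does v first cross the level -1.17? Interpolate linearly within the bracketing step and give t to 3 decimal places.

t = 0.605

t=0.000: state=(-0.890, 0.200)
step 1 (dt=0.02): k1=(-0.465, -0.015), k2=(-0.466, -0.015), k3=(-0.466, -0.015), k4=(-0.467, -0.016); state += dt/6·(k1+2k2+2k3+k4)
t=0.020: state=(-0.899, 0.200)
t=0.040: state=(-0.909, 0.199)
t=0.060: state=(-0.918, 0.199)
continuing one RK4 step at a time; state shown every 25 steps (Δt=0.5):
t=0.500: state=(-1.124, 0.189)
t=0.600: state=(-1.168, 0.186)
next step: t=0.620: state=(-1.176, 0.186) — v has crossed -1.17
linear interpolation between t=0.600 (-1.16776) and t=0.620 (-1.17639) → t≈0.605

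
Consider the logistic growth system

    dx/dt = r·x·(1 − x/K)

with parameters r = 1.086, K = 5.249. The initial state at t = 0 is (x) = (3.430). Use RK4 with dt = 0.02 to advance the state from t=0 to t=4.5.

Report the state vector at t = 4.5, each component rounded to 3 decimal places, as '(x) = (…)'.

t=0.000: state=(3.430)
step 1 (dt=0.02): k1=(1.291), k2=(1.287), k3=(1.287), k4=(1.282); state += dt/6·(k1+2k2+2k3+k4)
t=0.020: state=(3.456)
t=0.040: state=(3.481)
t=0.060: state=(3.507)
continuing one RK4 step at a time; state shown every 10 steps (Δt=0.2):
t=0.200: state=(3.679)
t=0.400: state=(3.907)
t=0.600: state=(4.112)
t=0.800: state=(4.294)
t=1.000: state=(4.452)
t=1.200: state=(4.588)
t=1.400: state=(4.704)
t=1.600: state=(4.801)
t=1.800: state=(4.882)
t=2.000: state=(4.950)
t=2.200: state=(5.006)
t=2.400: state=(5.051)
t=2.600: state=(5.089)
t=2.800: state=(5.119)
t=3.000: state=(5.144)
t=3.200: state=(5.164)
t=3.400: state=(5.181)
t=3.600: state=(5.194)
t=3.800: state=(5.204)
t=4.000: state=(5.213)
t=4.200: state=(5.220)
t=4.400: state=(5.226)
t=4.500: state=(5.228)

(x) = (5.228)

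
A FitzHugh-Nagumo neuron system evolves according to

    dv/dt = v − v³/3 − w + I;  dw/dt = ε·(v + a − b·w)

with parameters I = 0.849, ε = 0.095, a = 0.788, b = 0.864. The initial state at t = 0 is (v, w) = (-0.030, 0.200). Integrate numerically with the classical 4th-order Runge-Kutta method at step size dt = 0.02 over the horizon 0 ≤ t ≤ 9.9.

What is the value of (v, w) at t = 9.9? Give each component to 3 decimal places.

(v, w) = (1.257, 1.544)

t=0.000: state=(-0.030, 0.200)
step 1 (dt=0.02): k1=(0.619, 0.056), k2=(0.625, 0.056), k3=(0.625, 0.056), k4=(0.630, 0.057); state += dt/6·(k1+2k2+2k3+k4)
t=0.020: state=(-0.018, 0.201)
t=0.040: state=(-0.005, 0.202)
t=0.060: state=(0.008, 0.203)
continuing one RK4 step at a time; state shown every 25 steps (Δt=0.5):
t=0.500: state=(0.360, 0.236)
t=1.000: state=(0.918, 0.292)
t=1.500: state=(1.471, 0.373)
t=2.000: state=(1.763, 0.472)
t=2.500: state=(1.840, 0.574)
t=3.000: state=(1.834, 0.673)
t=3.500: state=(1.804, 0.767)
t=4.000: state=(1.766, 0.856)
t=4.500: state=(1.727, 0.940)
t=5.000: state=(1.686, 1.018)
t=5.500: state=(1.646, 1.091)
t=6.000: state=(1.604, 1.160)
t=6.500: state=(1.563, 1.223)
t=7.000: state=(1.521, 1.283)
t=7.500: state=(1.478, 1.337)
t=8.000: state=(1.434, 1.388)
t=8.500: state=(1.390, 1.435)
t=9.000: state=(1.344, 1.477)
t=9.500: state=(1.296, 1.516)
t=9.900: state=(1.257, 1.544)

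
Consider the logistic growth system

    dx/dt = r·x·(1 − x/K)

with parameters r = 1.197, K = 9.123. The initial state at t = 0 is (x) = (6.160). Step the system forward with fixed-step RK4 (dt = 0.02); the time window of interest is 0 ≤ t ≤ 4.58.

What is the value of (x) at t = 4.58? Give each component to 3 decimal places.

(x) = (9.105)

t=0.000: state=(6.160)
step 1 (dt=0.02): k1=(2.395), k2=(2.385), k3=(2.385), k4=(2.374); state += dt/6·(k1+2k2+2k3+k4)
t=0.020: state=(6.208)
t=0.040: state=(6.255)
t=0.060: state=(6.302)
continuing one RK4 step at a time; state shown every 10 steps (Δt=0.2):
t=0.200: state=(6.618)
t=0.400: state=(7.029)
t=0.600: state=(7.390)
t=0.800: state=(7.701)
t=1.000: state=(7.966)
t=1.200: state=(8.187)
t=1.400: state=(8.370)
t=1.600: state=(8.519)
t=1.800: state=(8.641)
t=2.000: state=(8.739)
t=2.200: state=(8.818)
t=2.400: state=(8.881)
t=2.600: state=(8.932)
t=2.800: state=(8.972)
t=3.000: state=(9.004)
t=3.200: state=(9.029)
t=3.400: state=(9.049)
t=3.600: state=(9.064)
t=3.800: state=(9.077)
t=4.000: state=(9.087)
t=4.200: state=(9.094)
t=4.400: state=(9.100)
t=4.580: state=(9.105)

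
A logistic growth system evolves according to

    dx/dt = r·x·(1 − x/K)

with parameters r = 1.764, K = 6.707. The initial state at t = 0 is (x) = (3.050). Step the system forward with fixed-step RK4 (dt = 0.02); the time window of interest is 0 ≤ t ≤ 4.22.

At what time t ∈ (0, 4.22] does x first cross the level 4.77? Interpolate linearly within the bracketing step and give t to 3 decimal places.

t = 0.614

t=0.000: state=(3.050)
step 1 (dt=0.02): k1=(2.934), k2=(2.938), k3=(2.938), k4=(2.942); state += dt/6·(k1+2k2+2k3+k4)
t=0.020: state=(3.109)
t=0.040: state=(3.168)
t=0.060: state=(3.227)
continuing one RK4 step at a time; state shown every 10 steps (Δt=0.2):
t=0.200: state=(3.640)
t=0.400: state=(4.213)
t=0.600: state=(4.736)
next step: t=0.620: state=(4.785) — x has crossed 4.77
linear interpolation between t=0.600 (4.73634) and t=0.620 (4.78508) → t≈0.614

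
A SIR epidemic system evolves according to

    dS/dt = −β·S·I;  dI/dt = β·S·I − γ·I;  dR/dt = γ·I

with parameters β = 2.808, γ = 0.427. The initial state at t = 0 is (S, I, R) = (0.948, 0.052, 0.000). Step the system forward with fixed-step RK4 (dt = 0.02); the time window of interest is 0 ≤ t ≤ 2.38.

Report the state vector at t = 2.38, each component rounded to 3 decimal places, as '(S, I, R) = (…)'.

(S, I, R) = (0.083, 0.547, 0.370)

t=0.000: state=(0.948, 0.052, 0.000)
step 1 (dt=0.02): k1=(-0.138, 0.116, 0.022), k2=(-0.141, 0.119, 0.023), k3=(-0.141, 0.119, 0.023), k4=(-0.144, 0.121, 0.023); state += dt/6·(k1+2k2+2k3+k4)
t=0.020: state=(0.945, 0.054, 0.000)
t=0.040: state=(0.942, 0.057, 0.001)
t=0.060: state=(0.939, 0.059, 0.001)
continuing one RK4 step at a time; state shown every 5 steps (Δt=0.1):
t=0.100: state=(0.933, 0.065, 0.002)
t=0.200: state=(0.914, 0.081, 0.006)
t=0.300: state=(0.891, 0.099, 0.009)
t=0.400: state=(0.864, 0.122, 0.014)
t=0.500: state=(0.832, 0.148, 0.020)
t=0.600: state=(0.795, 0.179, 0.027)
t=0.700: state=(0.752, 0.213, 0.035)
t=0.800: state=(0.705, 0.250, 0.045)
t=0.900: state=(0.653, 0.290, 0.057)
t=1.000: state=(0.599, 0.331, 0.070)
t=1.100: state=(0.543, 0.373, 0.085)
t=1.200: state=(0.486, 0.412, 0.102)
t=1.300: state=(0.430, 0.449, 0.120)
t=1.400: state=(0.378, 0.482, 0.140)
t=1.500: state=(0.328, 0.510, 0.161)
t=1.600: state=(0.284, 0.533, 0.183)
t=1.700: state=(0.244, 0.550, 0.207)
t=1.800: state=(0.208, 0.561, 0.230)
t=1.900: state=(0.178, 0.568, 0.254)
t=2.000: state=(0.152, 0.570, 0.279)
t=2.100: state=(0.129, 0.568, 0.303)
t=2.200: state=(0.110, 0.563, 0.327)
t=2.300: state=(0.094, 0.555, 0.351)
t=2.380: state=(0.083, 0.547, 0.370)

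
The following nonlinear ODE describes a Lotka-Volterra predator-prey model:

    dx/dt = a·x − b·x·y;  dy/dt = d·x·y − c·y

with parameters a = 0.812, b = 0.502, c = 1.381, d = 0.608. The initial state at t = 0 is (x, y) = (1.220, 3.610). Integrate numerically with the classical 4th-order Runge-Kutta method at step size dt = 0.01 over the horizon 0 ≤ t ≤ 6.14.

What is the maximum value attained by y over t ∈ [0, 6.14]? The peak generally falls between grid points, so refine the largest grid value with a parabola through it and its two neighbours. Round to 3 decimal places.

t=0.000: state=(1.220, 3.610)
step 1 (dt=0.01): k1=(-1.220, -2.308), k2=(-1.207, -2.314), k3=(-1.207, -2.313), k4=(-1.194, -2.319); state += dt/6·(k1+2k2+2k3+k4)
t=0.010: state=(1.208, 3.587)
t=0.020: state=(1.196, 3.564)
t=0.030: state=(1.185, 3.540)
continuing one RK4 step at a time; state shown every 20 steps (Δt=0.2):
t=0.200: state=(1.023, 3.136)
t=0.400: state=(0.899, 2.672)
t=0.600: state=(0.826, 2.251)
t=0.800: state=(0.790, 1.883)
t=1.000: state=(0.782, 1.572)
t=1.200: state=(0.796, 1.312)
t=1.400: state=(0.830, 1.099)
t=1.600: state=(0.882, 0.925)
t=1.800: state=(0.953, 0.784)
t=2.000: state=(1.042, 0.672)
t=2.200: state=(1.151, 0.582)
t=2.400: state=(1.282, 0.512)
t=2.600: state=(1.437, 0.458)
t=2.800: state=(1.617, 0.418)
t=3.000: state=(1.827, 0.391)
t=3.200: state=(2.068, 0.376)
t=3.400: state=(2.343, 0.373)
t=3.600: state=(2.654, 0.383)
t=3.800: state=(3.001, 0.410)
t=4.000: state=(3.380, 0.458)
t=4.200: state=(3.784, 0.537)
t=4.400: state=(4.193, 0.662)
t=4.600: state=(4.573, 0.856)
t=4.800: state=(4.868, 1.155)
t=5.000: state=(4.994, 1.599)
t=5.200: state=(4.858, 2.215)
t=5.400: state=(4.409, 2.962)
t=5.600: state=(3.711, 3.688)
t=5.800: state=(2.932, 4.190)
t=6.000: state=(2.240, 4.347)
t=6.140: state=(1.853, 4.262)
largest grid value and its neighbours: y(5.980)=4.34654, y(5.990)=4.34694, y(6.000)=4.34652
parabola through these three points peaks at t≈5.990 with y≈4.34694

max y = 4.347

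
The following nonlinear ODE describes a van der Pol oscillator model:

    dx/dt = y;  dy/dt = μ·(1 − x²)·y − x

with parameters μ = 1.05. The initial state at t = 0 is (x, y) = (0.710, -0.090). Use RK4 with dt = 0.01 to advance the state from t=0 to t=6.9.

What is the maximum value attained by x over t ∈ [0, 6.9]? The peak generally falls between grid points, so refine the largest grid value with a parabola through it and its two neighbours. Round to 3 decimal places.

max x = 1.988

t=0.000: state=(0.710, -0.090)
step 1 (dt=0.01): k1=(-0.090, -0.757), k2=(-0.094, -0.758), k3=(-0.094, -0.758), k4=(-0.098, -0.760); state += dt/6·(k1+2k2+2k3+k4)
t=0.010: state=(0.709, -0.098)
t=0.020: state=(0.708, -0.105)
t=0.030: state=(0.707, -0.113)
continuing one RK4 step at a time; state shown every 25 steps (Δt=0.25):
t=0.250: state=(0.663, -0.289)
t=0.500: state=(0.564, -0.508)
t=0.750: state=(0.407, -0.757)
t=1.000: state=(0.182, -1.046)
t=1.250: state=(-0.119, -1.369)
t=1.500: state=(-0.499, -1.650)
t=1.750: state=(-0.924, -1.685)
t=2.000: state=(-1.306, -1.302)
t=2.250: state=(-1.554, -0.669)
t=2.500: state=(-1.647, -0.112)
t=2.750: state=(-1.625, 0.260)
t=3.000: state=(-1.528, 0.504)
t=3.250: state=(-1.378, 0.693)
t=3.500: state=(-1.181, 0.882)
t=3.750: state=(-0.933, 1.115)
t=4.000: state=(-0.616, 1.441)
t=4.250: state=(-0.202, 1.902)
t=4.500: state=(0.342, 2.441)
t=4.750: state=(0.991, 2.630)
t=5.000: state=(1.575, 1.891)
t=5.250: state=(1.903, 0.752)
t=5.500: state=(1.988, 0.013)
t=5.750: state=(1.941, -0.341)
t=6.000: state=(1.832, -0.519)
t=6.250: state=(1.686, -0.639)
t=6.500: state=(1.512, -0.755)
t=6.750: state=(1.307, -0.894)
t=6.900: state=(1.165, -1.001)
largest grid value and its neighbours: x(5.500)=1.98782, x(5.510)=1.98784, x(5.520)=1.98767
parabola through these three points peaks at t≈5.506 with x≈1.98786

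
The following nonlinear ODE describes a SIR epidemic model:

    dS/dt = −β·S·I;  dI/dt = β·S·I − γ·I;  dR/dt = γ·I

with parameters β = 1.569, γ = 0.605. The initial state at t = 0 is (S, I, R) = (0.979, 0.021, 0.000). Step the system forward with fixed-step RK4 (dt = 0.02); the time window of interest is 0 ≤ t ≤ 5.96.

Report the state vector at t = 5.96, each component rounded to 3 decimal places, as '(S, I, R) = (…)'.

t=0.000: state=(0.979, 0.021, 0.000)
step 1 (dt=0.02): k1=(-0.032, 0.020, 0.013), k2=(-0.033, 0.020, 0.013), k3=(-0.033, 0.020, 0.013), k4=(-0.033, 0.020, 0.013); state += dt/6·(k1+2k2+2k3+k4)
t=0.020: state=(0.978, 0.021, 0.000)
t=0.040: state=(0.978, 0.022, 0.001)
t=0.060: state=(0.977, 0.022, 0.001)
continuing one RK4 step at a time; state shown every 10 steps (Δt=0.2):
t=0.200: state=(0.972, 0.025, 0.003)
t=0.400: state=(0.964, 0.030, 0.006)
t=0.600: state=(0.954, 0.036, 0.010)
t=0.800: state=(0.942, 0.043, 0.015)
t=1.000: state=(0.928, 0.051, 0.021)
t=1.200: state=(0.912, 0.061, 0.027)
t=1.400: state=(0.893, 0.072, 0.035)
t=1.600: state=(0.871, 0.084, 0.045)
t=1.800: state=(0.847, 0.097, 0.056)
t=2.000: state=(0.820, 0.112, 0.068)
t=2.200: state=(0.790, 0.127, 0.083)
t=2.400: state=(0.757, 0.144, 0.099)
t=2.600: state=(0.721, 0.161, 0.118)
t=2.800: state=(0.684, 0.178, 0.138)
t=3.000: state=(0.645, 0.194, 0.161)
t=3.200: state=(0.606, 0.209, 0.185)
t=3.400: state=(0.566, 0.223, 0.211)
t=3.600: state=(0.527, 0.234, 0.239)
t=3.800: state=(0.489, 0.243, 0.268)
t=4.000: state=(0.452, 0.250, 0.298)
t=4.200: state=(0.418, 0.254, 0.328)
t=4.400: state=(0.386, 0.255, 0.359)
t=4.600: state=(0.356, 0.254, 0.390)
t=4.800: state=(0.329, 0.251, 0.420)
t=5.000: state=(0.304, 0.245, 0.450)
t=5.200: state=(0.282, 0.238, 0.480)
t=5.400: state=(0.262, 0.230, 0.508)
t=5.600: state=(0.244, 0.220, 0.535)
t=5.800: state=(0.228, 0.210, 0.561)
t=5.960: state=(0.217, 0.202, 0.581)

(S, I, R) = (0.217, 0.202, 0.581)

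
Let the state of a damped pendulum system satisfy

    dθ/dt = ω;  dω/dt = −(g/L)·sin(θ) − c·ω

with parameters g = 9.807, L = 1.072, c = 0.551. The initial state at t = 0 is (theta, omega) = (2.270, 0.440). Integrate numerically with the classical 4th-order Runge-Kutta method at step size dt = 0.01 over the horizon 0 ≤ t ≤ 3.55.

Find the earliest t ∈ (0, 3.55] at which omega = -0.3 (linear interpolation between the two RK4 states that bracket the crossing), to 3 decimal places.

t=0.000: state=(2.270, 0.440)
step 1 (dt=0.01): k1=(0.440, -7.244), k2=(0.404, -7.211), k3=(0.404, -7.212), k4=(0.368, -7.181); state += dt/6·(k1+2k2+2k3+k4)
t=0.010: state=(2.274, 0.368)
t=0.020: state=(2.277, 0.296)
t=0.030: state=(2.280, 0.225)
t=0.100: state=(2.279, -0.259)
next step: t=0.110: state=(2.276, -0.327) — omega has crossed -0.3
linear interpolation between t=0.100 (-0.25893) and t=0.110 (-0.32691) → t≈0.106

t = 0.106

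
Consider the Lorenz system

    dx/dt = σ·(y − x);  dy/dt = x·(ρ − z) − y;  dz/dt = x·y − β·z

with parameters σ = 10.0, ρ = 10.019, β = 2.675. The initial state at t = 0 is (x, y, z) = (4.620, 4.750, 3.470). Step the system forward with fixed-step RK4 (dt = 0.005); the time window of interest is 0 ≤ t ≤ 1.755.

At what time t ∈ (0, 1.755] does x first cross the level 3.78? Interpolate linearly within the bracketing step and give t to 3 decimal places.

t=0.000: state=(4.620, 4.750, 3.470)
step 1 (dt=0.005): k1=(1.300, 25.506, 12.663), k2=(1.905, 25.318, 12.888), k3=(1.885, 25.325, 12.892), k4=(2.472, 25.143, 13.121); state += dt/6·(k1+2k2+2k3+k4)
t=0.005: state=(4.629, 4.877, 3.534)
t=0.010: state=(4.645, 5.001, 3.601)
t=0.015: state=(4.665, 5.125, 3.670)
continuing one RK4 step at a time; state shown every 20 steps (Δt=0.1):
t=0.100: state=(5.561, 7.002, 5.296)
t=0.200: state=(7.015, 8.246, 8.397)
t=0.300: state=(7.590, 7.367, 11.632)
t=0.400: state=(6.598, 5.008, 12.808)
t=0.500: state=(4.869, 3.208, 11.809)
t=0.575: state=(3.792, 2.614, 10.497)
next step: t=0.580: state=(3.734, 2.593, 10.406) — x has crossed 3.78
linear interpolation between t=0.575 (3.79227) and t=0.580 (3.73429) → t≈0.576

t = 0.576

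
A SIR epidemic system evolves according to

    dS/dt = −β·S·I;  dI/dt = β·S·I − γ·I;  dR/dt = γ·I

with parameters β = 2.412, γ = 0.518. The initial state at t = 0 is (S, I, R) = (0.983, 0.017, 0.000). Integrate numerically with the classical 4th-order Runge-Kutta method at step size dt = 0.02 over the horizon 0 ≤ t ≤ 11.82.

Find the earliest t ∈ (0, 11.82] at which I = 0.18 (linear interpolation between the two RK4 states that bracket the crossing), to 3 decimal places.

t = 1.408

t=0.000: state=(0.983, 0.017, 0.000)
step 1 (dt=0.02): k1=(-0.040, 0.032, 0.009), k2=(-0.041, 0.032, 0.009), k3=(-0.041, 0.032, 0.009), k4=(-0.042, 0.033, 0.009); state += dt/6·(k1+2k2+2k3+k4)
t=0.020: state=(0.982, 0.018, 0.000)
t=0.040: state=(0.981, 0.018, 0.000)
t=0.060: state=(0.980, 0.019, 0.001)
continuing one RK4 step at a time; state shown every 25 steps (Δt=0.5):
t=0.500: state=(0.951, 0.042, 0.007)
t=1.000: state=(0.877, 0.099, 0.025)
t=1.400: state=(0.769, 0.178, 0.053)
next step: t=1.420: state=(0.763, 0.183, 0.055) — I has crossed 0.18
linear interpolation between t=1.400 (0.17809) and t=1.420 (0.18289) → t≈1.408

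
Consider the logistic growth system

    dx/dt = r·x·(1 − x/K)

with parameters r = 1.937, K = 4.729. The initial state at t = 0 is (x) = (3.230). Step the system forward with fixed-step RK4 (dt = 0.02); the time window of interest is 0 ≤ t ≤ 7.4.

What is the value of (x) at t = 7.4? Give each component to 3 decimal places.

t=0.000: state=(3.230)
step 1 (dt=0.02): k1=(1.983), k2=(1.969), k3=(1.969), k4=(1.955); state += dt/6·(k1+2k2+2k3+k4)
t=0.020: state=(3.269)
t=0.040: state=(3.308)
t=0.060: state=(3.346)
continuing one RK4 step at a time; state shown every 25 steps (Δt=0.5):
t=0.500: state=(4.021)
t=1.000: state=(4.433)
t=1.500: state=(4.612)
t=2.000: state=(4.684)
t=2.500: state=(4.712)
t=3.000: state=(4.722)
t=3.500: state=(4.727)
t=4.000: state=(4.728)
t=4.500: state=(4.729)
t=5.000: state=(4.729)
t=5.500: state=(4.729)
t=6.000: state=(4.729)
t=6.500: state=(4.729)
t=7.000: state=(4.729)
t=7.400: state=(4.729)

(x) = (4.729)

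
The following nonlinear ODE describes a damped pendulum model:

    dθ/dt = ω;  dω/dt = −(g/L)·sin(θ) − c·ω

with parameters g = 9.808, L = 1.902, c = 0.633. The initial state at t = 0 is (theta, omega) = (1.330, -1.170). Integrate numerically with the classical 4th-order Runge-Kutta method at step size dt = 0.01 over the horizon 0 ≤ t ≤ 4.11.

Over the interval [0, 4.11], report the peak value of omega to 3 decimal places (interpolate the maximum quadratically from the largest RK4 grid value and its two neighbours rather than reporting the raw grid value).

max omega = 1.564

t=0.000: state=(1.330, -1.170)
step 1 (dt=0.01): k1=(-1.170, -4.267), k2=(-1.191, -4.247), k3=(-1.191, -4.246), k4=(-1.212, -4.225); state += dt/6·(k1+2k2+2k3+k4)
t=0.010: state=(1.318, -1.212)
t=0.020: state=(1.306, -1.255)
t=0.030: state=(1.293, -1.296)
continuing one RK4 step at a time; state shown every 20 steps (Δt=0.2):
t=0.200: state=(1.017, -1.924)
t=0.400: state=(0.580, -2.385)
t=0.600: state=(0.092, -2.414)
t=0.800: state=(-0.355, -1.989)
t=1.000: state=(-0.683, -1.261)
t=1.200: state=(-0.853, -0.428)
t=1.400: state=(-0.858, 0.362)
t=1.600: state=(-0.717, 1.011)
t=1.800: state=(-0.468, 1.434)
t=2.000: state=(-0.163, 1.562)
t=2.200: state=(0.136, 1.384)
t=2.400: state=(0.374, 0.966)
t=2.600: state=(0.514, 0.426)
t=2.800: state=(0.544, -0.121)
t=3.000: state=(0.472, -0.584)
t=3.200: state=(0.321, -0.891)
t=3.400: state=(0.128, -1.001)
t=3.600: state=(-0.066, -0.909)
t=3.800: state=(-0.224, -0.655)
t=4.000: state=(-0.322, -0.310)
t=4.110: state=(-0.345, -0.109)
largest grid value and its neighbours: omega(1.970)=1.56340, omega(1.980)=1.56387, omega(1.990)=1.56354
parabola through these three points peaks at t≈1.981 with omega≈1.56387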